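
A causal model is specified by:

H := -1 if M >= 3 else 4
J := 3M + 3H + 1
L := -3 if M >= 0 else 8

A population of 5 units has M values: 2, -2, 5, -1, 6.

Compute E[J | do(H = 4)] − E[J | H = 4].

7

Under do(H=4), H's equation is replaced by H=4 for every unit. Per-unit J: 19, 7, 28, 10, 31. Mean = 19.
Conditioning on H=4 selects the 3 unit(s) with M ∈ {2, -2, -1}. Their J values: 19, 7, 10. Mean = 12.
Difference = 19 − 12 = 7.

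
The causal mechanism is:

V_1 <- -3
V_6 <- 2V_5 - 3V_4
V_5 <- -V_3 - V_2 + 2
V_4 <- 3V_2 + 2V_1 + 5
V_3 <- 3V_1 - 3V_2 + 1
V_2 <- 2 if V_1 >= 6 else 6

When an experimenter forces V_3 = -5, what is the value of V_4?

The intervention breaks the incoming arrows to V_3: V_3 <- 3V_1 - 3V_2 + 1 no longer applies, and V_3 = -5.
V_4 is not downstream of the intervention, so its value is determined by the original equations.
V_2 = 2 if V_1 >= 6 else 6  [with V_1=-3]  = 6
V_4 = 3V_2 + 2V_1 + 5  [with V_2=6, V_1=-3]  = 17

17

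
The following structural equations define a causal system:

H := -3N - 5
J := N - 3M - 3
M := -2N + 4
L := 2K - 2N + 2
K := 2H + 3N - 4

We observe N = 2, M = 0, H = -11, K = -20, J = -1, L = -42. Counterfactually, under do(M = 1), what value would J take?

do(M=1) replaces the equation M := -2N + 4 with the constant M = 1.
J = N - 3M - 3  [with N=2, M=1]  = -4

-4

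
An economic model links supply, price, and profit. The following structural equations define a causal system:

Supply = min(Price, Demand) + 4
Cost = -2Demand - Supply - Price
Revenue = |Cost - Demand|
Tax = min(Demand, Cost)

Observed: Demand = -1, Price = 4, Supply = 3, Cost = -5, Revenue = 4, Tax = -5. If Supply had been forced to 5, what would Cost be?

The intervention breaks the incoming arrows to Supply: Supply = min(Price, Demand) + 4 no longer applies, and Supply = 5.
Cost = -2Demand - Supply - Price  [with Demand=-1, Supply=5, Price=4]  = -7

-7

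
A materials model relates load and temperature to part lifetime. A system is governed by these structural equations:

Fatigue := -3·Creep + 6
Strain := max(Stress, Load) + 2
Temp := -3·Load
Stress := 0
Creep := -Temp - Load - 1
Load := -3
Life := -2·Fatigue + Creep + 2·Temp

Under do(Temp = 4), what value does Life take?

The intervention breaks the incoming arrows to Temp: Temp := -3·Load no longer applies, and Temp = 4.
Creep = -Temp - Load - 1  [with Temp=4, Load=-3]  = -2
Fatigue = -3·Creep + 6  [with Creep=-2]  = 12
Life = -2·Fatigue + Creep + 2·Temp  [with Fatigue=12, Creep=-2, Temp=4]  = -18

-18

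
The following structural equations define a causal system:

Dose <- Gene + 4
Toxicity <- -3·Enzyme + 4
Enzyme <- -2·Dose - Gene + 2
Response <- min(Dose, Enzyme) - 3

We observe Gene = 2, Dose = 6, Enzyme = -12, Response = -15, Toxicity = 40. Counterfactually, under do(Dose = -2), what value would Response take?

-5

Under do(Dose=-2), the mechanism Dose <- Gene + 4 is discarded; Dose is fixed at -2.
Enzyme = -2·Dose - Gene + 2  [with Dose=-2, Gene=2]  = 4
Response = min(Dose, Enzyme) - 3  [with Dose=-2, Enzyme=4]  = -5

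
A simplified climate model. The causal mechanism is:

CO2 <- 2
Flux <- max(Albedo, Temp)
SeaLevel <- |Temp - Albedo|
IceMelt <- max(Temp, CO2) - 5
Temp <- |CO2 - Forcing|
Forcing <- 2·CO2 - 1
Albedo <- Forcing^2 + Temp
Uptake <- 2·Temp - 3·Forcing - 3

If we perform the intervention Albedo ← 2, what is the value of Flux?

2

Under do(Albedo=2), the mechanism Albedo <- Forcing^2 + Temp is discarded; Albedo is fixed at 2.
Forcing = 2·CO2 - 1  [with CO2=2]  = 3
Temp = |CO2 - Forcing|  [with CO2=2, Forcing=3]  = 1
Flux = max(Albedo, Temp)  [with Albedo=2, Temp=1]  = 2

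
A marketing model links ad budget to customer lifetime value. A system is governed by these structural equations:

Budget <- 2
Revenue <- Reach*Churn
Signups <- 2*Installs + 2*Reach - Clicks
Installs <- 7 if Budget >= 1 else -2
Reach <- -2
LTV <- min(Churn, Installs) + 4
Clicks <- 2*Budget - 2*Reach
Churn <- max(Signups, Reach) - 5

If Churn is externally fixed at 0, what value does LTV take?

4

Intervening sets Churn = 0 and removes its equation (Churn <- max(Signups, Reach) - 5).
Installs = 7 if Budget >= 1 else -2  [with Budget=2]  = 7
LTV = min(Churn, Installs) + 4  [with Churn=0, Installs=7]  = 4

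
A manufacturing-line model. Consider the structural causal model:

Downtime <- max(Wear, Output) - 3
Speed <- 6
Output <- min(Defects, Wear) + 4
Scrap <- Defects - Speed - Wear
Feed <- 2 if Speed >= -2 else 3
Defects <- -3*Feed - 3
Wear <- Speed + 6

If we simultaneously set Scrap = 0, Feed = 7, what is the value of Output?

The joint intervention fixes Scrap = 0, Feed = 7, removing each variable's own equation.
Wear = Speed + 6  [with Speed=6]  = 12
Defects = -3*Feed - 3  [with Feed=7]  = -24
Output = min(Defects, Wear) + 4  [with Defects=-24, Wear=12]  = -20

-20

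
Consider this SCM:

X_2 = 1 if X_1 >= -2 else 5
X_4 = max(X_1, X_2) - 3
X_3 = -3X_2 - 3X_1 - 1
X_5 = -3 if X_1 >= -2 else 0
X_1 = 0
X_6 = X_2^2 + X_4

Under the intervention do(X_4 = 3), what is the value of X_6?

Under do(X_4=3), the mechanism X_4 = max(X_1, X_2) - 3 is discarded; X_4 is fixed at 3.
X_2 = 1 if X_1 >= -2 else 5  [with X_1=0]  = 1
X_6 = X_2^2 + X_4  [with X_2=1, X_4=3]  = 4

4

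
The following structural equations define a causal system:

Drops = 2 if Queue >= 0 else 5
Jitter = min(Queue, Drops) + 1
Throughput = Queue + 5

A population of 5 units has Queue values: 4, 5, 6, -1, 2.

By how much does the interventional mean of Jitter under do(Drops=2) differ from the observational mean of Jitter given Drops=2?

Every unit gets Drops=2 under the intervention. Jitter values become 3, 3, 3, 0, 3; E[Jitter|do(Drops=2)] = 2.4.
E[Jitter|Drops=2] averages over only the 4 units with Drops=2 (Queue = 4, 5, 6, 2): Jitter = 3, 3, 3, 3, mean 3.
Difference = 2.4 − 3 = -0.6.

-0.6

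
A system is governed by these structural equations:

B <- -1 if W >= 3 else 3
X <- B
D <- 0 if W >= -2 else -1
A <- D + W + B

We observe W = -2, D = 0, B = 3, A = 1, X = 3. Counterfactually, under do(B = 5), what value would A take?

The intervention breaks the incoming arrows to B: B <- -1 if W >= 3 else 3 no longer applies, and B = 5.
D = 0 if W >= -2 else -1  [with W=-2]  = 0
A = D + W + B  [with D=0, W=-2, B=5]  = 3

3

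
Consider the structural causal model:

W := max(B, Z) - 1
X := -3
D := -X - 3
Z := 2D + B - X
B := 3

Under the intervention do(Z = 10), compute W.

Intervening sets Z = 10 and removes its equation (Z := 2D + B - X).
W = max(B, Z) - 1  [with B=3, Z=10]  = 9

9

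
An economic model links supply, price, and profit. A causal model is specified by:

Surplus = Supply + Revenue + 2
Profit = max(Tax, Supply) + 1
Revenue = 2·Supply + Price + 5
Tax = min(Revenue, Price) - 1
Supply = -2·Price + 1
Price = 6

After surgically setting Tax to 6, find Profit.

Intervening sets Tax = 6 and removes its equation (Tax = min(Revenue, Price) - 1).
Supply = -2·Price + 1  [with Price=6]  = -11
Profit = max(Tax, Supply) + 1  [with Tax=6, Supply=-11]  = 7

7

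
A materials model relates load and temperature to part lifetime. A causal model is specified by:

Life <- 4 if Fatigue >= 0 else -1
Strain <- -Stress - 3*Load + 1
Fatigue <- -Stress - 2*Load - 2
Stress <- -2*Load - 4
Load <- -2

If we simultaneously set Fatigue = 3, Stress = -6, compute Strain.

13

Setting Fatigue = 3, Stress = -6 by intervention discards those variables' equations.
Strain = -Stress - 3*Load + 1  [with Stress=-6, Load=-2]  = 13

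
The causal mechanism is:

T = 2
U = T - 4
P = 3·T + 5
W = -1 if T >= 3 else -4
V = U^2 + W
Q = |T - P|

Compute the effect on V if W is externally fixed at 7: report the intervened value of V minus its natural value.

11

Intervening sets W = 7 and removes its equation (W = -1 if T >= 3 else -4).
U = T - 4  [with T=2]  = -2
V = U^2 + W  [with U=-2, W=7]  = 11
Without intervention: U = T - 4  [with T=2]  = -2; W = -1 if T >= 3 else -4  [with T=2]  = -4; V = U^2 + W  [with U=-2, W=-4]  = 0.
Change = 11 − 0 = 11.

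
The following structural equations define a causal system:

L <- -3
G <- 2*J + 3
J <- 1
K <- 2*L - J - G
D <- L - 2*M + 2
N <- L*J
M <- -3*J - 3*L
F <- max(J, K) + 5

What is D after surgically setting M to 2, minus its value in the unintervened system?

8

The intervention breaks the incoming arrows to M: M <- -3*J - 3*L no longer applies, and M = 2.
D = L - 2*M + 2  [with L=-3, M=2]  = -5
Without intervention: M = -3*J - 3*L  [with J=1, L=-3]  = 6; D = L - 2*M + 2  [with L=-3, M=6]  = -13.
Change = -5 − (-13) = 8.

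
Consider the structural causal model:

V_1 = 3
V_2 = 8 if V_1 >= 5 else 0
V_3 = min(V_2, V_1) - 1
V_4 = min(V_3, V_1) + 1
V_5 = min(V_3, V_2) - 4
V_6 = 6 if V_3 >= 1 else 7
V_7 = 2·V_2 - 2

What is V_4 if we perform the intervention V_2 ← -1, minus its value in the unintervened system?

Under do(V_2=-1), the mechanism V_2 = 8 if V_1 >= 5 else 0 is discarded; V_2 is fixed at -1.
V_3 = min(V_2, V_1) - 1  [with V_2=-1, V_1=3]  = -2
V_4 = min(V_3, V_1) + 1  [with V_3=-2, V_1=3]  = -1
Without intervention: V_2 = 8 if V_1 >= 5 else 0  [with V_1=3]  = 0; V_3 = min(V_2, V_1) - 1  [with V_2=0, V_1=3]  = -1; V_4 = min(V_3, V_1) + 1  [with V_3=-1, V_1=3]  = 0.
Change = -1 − 0 = -1.

-1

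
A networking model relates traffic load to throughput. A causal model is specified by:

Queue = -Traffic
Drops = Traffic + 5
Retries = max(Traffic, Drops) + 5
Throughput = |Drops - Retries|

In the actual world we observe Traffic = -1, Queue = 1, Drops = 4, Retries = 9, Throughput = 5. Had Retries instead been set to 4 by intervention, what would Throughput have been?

0

Intervening sets Retries = 4 and removes its equation (Retries = max(Traffic, Drops) + 5).
Drops = Traffic + 5  [with Traffic=-1]  = 4
Throughput = |Drops - Retries|  [with Drops=4, Retries=4]  = 0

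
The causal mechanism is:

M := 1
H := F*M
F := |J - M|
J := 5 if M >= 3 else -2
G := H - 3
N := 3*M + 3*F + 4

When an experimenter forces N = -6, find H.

3

Intervening sets N = -6 and removes its equation (N := 3*M + 3*F + 4).
No directed path runs from N to H, so H keeps its natural value.
J = 5 if M >= 3 else -2  [with M=1]  = -2
F = |J - M|  [with J=-2, M=1]  = 3
H = F*M  [with F=3, M=1]  = 3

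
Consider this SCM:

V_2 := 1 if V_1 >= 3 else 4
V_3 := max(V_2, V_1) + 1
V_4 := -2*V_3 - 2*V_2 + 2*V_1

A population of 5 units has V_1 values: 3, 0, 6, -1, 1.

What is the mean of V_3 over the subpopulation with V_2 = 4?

Conditioning on V_2=4 selects the 3 unit(s) with V_1 ∈ {0, -1, 1}. Their V_3 values: 5, 5, 5. Mean = 5.

5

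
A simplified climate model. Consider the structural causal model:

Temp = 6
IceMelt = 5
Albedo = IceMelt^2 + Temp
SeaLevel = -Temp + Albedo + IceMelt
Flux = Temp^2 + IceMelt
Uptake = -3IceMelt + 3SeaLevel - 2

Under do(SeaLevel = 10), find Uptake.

Under do(SeaLevel=10), the mechanism SeaLevel = -Temp + Albedo + IceMelt is discarded; SeaLevel is fixed at 10.
Uptake = -3IceMelt + 3SeaLevel - 2  [with IceMelt=5, SeaLevel=10]  = 13

13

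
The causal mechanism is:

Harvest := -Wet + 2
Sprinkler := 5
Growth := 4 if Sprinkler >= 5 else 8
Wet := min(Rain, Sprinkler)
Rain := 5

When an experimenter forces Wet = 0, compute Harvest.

2

do(Wet=0) replaces the equation Wet := min(Rain, Sprinkler) with the constant Wet = 0.
Harvest = -Wet + 2  [with Wet=0]  = 2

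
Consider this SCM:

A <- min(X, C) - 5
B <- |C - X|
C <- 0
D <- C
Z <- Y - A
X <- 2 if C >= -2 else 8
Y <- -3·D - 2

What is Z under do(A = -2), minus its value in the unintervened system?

Intervening sets A = -2 and removes its equation (A <- min(X, C) - 5).
D = C  [with C=0]  = 0
Y = -3·D - 2  [with D=0]  = -2
Z = Y - A  [with Y=-2, A=-2]  = 0
Without intervention: X = 2 if C >= -2 else 8  [with C=0]  = 2; D = C  [with C=0]  = 0; Y = -3·D - 2  [with D=0]  = -2; A = min(X, C) - 5  [with X=2, C=0]  = -5; Z = Y - A  [with Y=-2, A=-5]  = 3.
Change = 0 − 3 = -3.

-3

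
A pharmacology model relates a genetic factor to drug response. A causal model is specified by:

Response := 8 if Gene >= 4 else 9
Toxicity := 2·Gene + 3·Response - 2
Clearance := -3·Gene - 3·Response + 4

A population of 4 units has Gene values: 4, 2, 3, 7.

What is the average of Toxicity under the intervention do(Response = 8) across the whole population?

30

Every unit gets Response=8 under the intervention. Toxicity values become 30, 26, 28, 36; E[Toxicity|do(Response=8)] = 30.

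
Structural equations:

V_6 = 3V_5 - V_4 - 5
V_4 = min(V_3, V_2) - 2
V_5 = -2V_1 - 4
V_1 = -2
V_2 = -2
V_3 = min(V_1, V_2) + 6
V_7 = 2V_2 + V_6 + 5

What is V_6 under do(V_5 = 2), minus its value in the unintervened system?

The intervention breaks the incoming arrows to V_5: V_5 = -2V_1 - 4 no longer applies, and V_5 = 2.
V_3 = min(V_1, V_2) + 6  [with V_1=-2, V_2=-2]  = 4
V_4 = min(V_3, V_2) - 2  [with V_3=4, V_2=-2]  = -4
V_6 = 3V_5 - V_4 - 5  [with V_5=2, V_4=-4]  = 5
Without intervention: V_3 = min(V_1, V_2) + 6  [with V_1=-2, V_2=-2]  = 4; V_4 = min(V_3, V_2) - 2  [with V_3=4, V_2=-2]  = -4; V_5 = -2V_1 - 4  [with V_1=-2]  = 0; V_6 = 3V_5 - V_4 - 5  [with V_5=0, V_4=-4]  = -1.
Change = 5 − (-1) = 6.

6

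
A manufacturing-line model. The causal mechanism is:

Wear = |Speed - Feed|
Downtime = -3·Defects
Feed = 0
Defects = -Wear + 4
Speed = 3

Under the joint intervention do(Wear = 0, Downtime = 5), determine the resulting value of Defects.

The joint intervention fixes Wear = 0, Downtime = 5, removing each variable's own equation.
Defects = -Wear + 4  [with Wear=0]  = 4

4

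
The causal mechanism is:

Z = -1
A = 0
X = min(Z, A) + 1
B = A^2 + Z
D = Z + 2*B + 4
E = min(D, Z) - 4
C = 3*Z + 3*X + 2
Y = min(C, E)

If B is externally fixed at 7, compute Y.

do(B=7) replaces the equation B = A^2 + Z with the constant B = 7.
X = min(Z, A) + 1  [with Z=-1, A=0]  = 0
D = Z + 2*B + 4  [with Z=-1, B=7]  = 17
E = min(D, Z) - 4  [with D=17, Z=-1]  = -5
C = 3*Z + 3*X + 2  [with Z=-1, X=0]  = -1
Y = min(C, E)  [with C=-1, E=-5]  = -5

-5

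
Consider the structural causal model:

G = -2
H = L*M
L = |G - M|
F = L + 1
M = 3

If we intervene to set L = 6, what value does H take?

18

do(L=6) replaces the equation L = |G - M| with the constant L = 6.
H = L*M  [with L=6, M=3]  = 18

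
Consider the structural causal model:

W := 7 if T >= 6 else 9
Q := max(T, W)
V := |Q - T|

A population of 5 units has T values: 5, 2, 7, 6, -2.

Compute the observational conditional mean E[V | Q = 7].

0.5

Observing Q=7 restricts to units where Q's equation naturally yields 7: T ∈ {7, 6}. In that subpopulation V = 0, 1, mean 0.5.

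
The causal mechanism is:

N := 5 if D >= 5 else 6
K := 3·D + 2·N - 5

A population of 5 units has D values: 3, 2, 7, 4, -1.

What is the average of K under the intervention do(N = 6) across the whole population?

Under do(N=6), N's equation is replaced by N=6 for every unit. Per-unit K: 16, 13, 28, 19, 4. Mean = 16.

16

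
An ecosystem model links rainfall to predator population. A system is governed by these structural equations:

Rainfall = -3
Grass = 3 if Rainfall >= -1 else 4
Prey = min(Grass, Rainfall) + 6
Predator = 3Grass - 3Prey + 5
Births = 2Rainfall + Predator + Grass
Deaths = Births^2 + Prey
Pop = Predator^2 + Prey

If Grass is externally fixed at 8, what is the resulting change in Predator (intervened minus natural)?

Under do(Grass=8), the mechanism Grass = 3 if Rainfall >= -1 else 4 is discarded; Grass is fixed at 8.
Prey = min(Grass, Rainfall) + 6  [with Grass=8, Rainfall=-3]  = 3
Predator = 3Grass - 3Prey + 5  [with Grass=8, Prey=3]  = 20
Without intervention: Grass = 3 if Rainfall >= -1 else 4  [with Rainfall=-3]  = 4; Prey = min(Grass, Rainfall) + 6  [with Grass=4, Rainfall=-3]  = 3; Predator = 3Grass - 3Prey + 5  [with Grass=4, Prey=3]  = 8.
Change = 20 − 8 = 12.

12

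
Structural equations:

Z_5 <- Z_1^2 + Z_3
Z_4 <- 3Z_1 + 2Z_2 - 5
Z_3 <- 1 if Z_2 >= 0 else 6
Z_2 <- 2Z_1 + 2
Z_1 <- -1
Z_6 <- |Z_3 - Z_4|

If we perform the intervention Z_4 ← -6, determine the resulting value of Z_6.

Under do(Z_4=-6), the mechanism Z_4 <- 3Z_1 + 2Z_2 - 5 is discarded; Z_4 is fixed at -6.
Z_2 = 2Z_1 + 2  [with Z_1=-1]  = 0
Z_3 = 1 if Z_2 >= 0 else 6  [with Z_2=0]  = 1
Z_6 = |Z_3 - Z_4|  [with Z_3=1, Z_4=-6]  = 7

7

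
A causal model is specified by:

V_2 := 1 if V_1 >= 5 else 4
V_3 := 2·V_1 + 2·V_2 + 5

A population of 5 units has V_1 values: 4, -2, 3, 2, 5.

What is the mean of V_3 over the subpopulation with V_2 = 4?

16.5

E[V_3|V_2=4] averages over only the 4 units with V_2=4 (V_1 = 4, -2, 3, 2): V_3 = 21, 9, 19, 17, mean 16.5.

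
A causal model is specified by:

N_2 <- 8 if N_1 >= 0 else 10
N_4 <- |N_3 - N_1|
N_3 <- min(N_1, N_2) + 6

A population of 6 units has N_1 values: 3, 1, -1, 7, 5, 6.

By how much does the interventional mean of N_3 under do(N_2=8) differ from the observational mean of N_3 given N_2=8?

-0.9

The intervention sets N_2=8 in all 6 units regardless of N_1. Recomputing N_3 per unit gives 9, 7, 5, 13, 11, 12; average 9.5.
Observing N_2=8 restricts to units where N_2's equation naturally yields 8: N_1 ∈ {3, 1, 7, 5, 6}. In that subpopulation N_3 = 9, 7, 13, 11, 12, mean 10.4.
Difference = 9.5 − 10.4 = -0.9.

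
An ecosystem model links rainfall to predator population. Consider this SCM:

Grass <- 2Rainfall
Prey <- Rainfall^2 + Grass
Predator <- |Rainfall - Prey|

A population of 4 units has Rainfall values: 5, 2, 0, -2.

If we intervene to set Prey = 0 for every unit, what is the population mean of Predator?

Every unit gets Prey=0 under the intervention. Predator values become 5, 2, 0, 2; E[Predator|do(Prey=0)] = 2.25.

2.25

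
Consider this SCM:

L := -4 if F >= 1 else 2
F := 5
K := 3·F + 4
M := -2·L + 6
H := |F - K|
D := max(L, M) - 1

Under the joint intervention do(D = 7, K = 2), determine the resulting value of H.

3

The joint intervention fixes D = 7, K = 2, removing each variable's own equation.
H = |F - K|  [with F=5, K=2]  = 3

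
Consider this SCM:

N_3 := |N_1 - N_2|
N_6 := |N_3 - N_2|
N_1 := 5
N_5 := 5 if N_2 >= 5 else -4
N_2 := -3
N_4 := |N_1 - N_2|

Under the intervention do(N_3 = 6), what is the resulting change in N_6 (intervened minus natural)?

The intervention breaks the incoming arrows to N_3: N_3 := |N_1 - N_2| no longer applies, and N_3 = 6.
N_6 = |N_3 - N_2|  [with N_3=6, N_2=-3]  = 9
Without intervention: N_3 = |N_1 - N_2|  [with N_1=5, N_2=-3]  = 8; N_6 = |N_3 - N_2|  [with N_3=8, N_2=-3]  = 11.
Change = 9 − 11 = -2.

-2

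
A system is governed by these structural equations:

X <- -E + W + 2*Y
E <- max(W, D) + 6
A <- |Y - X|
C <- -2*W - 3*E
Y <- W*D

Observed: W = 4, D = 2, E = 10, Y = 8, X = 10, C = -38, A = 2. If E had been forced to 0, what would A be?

12

The intervention breaks the incoming arrows to E: E <- max(W, D) + 6 no longer applies, and E = 0.
Y = W*D  [with W=4, D=2]  = 8
X = -E + W + 2*Y  [with E=0, W=4, Y=8]  = 20
A = |Y - X|  [with Y=8, X=20]  = 12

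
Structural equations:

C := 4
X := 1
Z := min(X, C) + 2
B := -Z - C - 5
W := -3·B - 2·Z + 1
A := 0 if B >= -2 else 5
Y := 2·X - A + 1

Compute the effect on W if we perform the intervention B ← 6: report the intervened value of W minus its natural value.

Intervening sets B = 6 and removes its equation (B := -Z - C - 5).
Z = min(X, C) + 2  [with X=1, C=4]  = 3
W = -3·B - 2·Z + 1  [with B=6, Z=3]  = -23
Without intervention: Z = min(X, C) + 2  [with X=1, C=4]  = 3; B = -Z - C - 5  [with Z=3, C=4]  = -12; W = -3·B - 2·Z + 1  [with B=-12, Z=3]  = 31.
Change = -23 − 31 = -54.

-54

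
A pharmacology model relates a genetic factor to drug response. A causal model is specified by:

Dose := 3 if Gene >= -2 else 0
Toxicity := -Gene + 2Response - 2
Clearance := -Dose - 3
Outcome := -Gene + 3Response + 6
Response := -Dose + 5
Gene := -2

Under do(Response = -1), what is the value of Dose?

Under do(Response=-1), the mechanism Response := -Dose + 5 is discarded; Response is fixed at -1.
Since Dose is not a descendant of the intervened variable, it is unaffected.
Dose = 3 if Gene >= -2 else 0  [with Gene=-2]  = 3

3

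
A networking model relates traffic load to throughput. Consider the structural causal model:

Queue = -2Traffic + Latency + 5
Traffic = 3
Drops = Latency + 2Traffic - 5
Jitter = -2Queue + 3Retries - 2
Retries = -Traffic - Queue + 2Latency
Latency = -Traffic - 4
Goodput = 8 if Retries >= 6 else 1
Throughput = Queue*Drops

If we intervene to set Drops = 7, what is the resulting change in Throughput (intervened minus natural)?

The intervention breaks the incoming arrows to Drops: Drops = Latency + 2Traffic - 5 no longer applies, and Drops = 7.
Latency = -Traffic - 4  [with Traffic=3]  = -7
Queue = -2Traffic + Latency + 5  [with Traffic=3, Latency=-7]  = -8
Throughput = Queue*Drops  [with Queue=-8, Drops=7]  = -56
Without intervention: Latency = -Traffic - 4  [with Traffic=3]  = -7; Queue = -2Traffic + Latency + 5  [with Traffic=3, Latency=-7]  = -8; Drops = Latency + 2Traffic - 5  [with Latency=-7, Traffic=3]  = -6; Throughput = Queue*Drops  [with Queue=-8, Drops=-6]  = 48.
Change = -56 − 48 = -104.

-104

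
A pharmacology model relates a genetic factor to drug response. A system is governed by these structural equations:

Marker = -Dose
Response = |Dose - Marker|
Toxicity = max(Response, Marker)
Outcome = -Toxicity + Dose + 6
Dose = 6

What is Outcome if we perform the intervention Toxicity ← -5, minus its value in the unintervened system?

Intervening sets Toxicity = -5 and removes its equation (Toxicity = max(Response, Marker)).
Outcome = -Toxicity + Dose + 6  [with Toxicity=-5, Dose=6]  = 17
Without intervention: Marker = -Dose  [with Dose=6]  = -6; Response = |Dose - Marker|  [with Dose=6, Marker=-6]  = 12; Toxicity = max(Response, Marker)  [with Response=12, Marker=-6]  = 12; Outcome = -Toxicity + Dose + 6  [with Toxicity=12, Dose=6]  = 0.
Change = 17 − 0 = 17.

17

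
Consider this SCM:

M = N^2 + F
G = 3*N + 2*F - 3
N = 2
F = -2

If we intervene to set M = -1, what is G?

-1

The intervention breaks the incoming arrows to M: M = N^2 + F no longer applies, and M = -1.
G is not downstream of the intervention, so its value is determined by the original equations.
G = 3*N + 2*F - 3  [with N=2, F=-2]  = -1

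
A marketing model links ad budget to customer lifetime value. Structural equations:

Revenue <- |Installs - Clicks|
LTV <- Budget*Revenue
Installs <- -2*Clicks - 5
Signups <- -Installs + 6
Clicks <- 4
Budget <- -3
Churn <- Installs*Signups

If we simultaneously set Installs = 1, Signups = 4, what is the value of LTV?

Under do(Installs = 1, Signups = 4), each intervened variable's structural equation is replaced by its fixed value.
Revenue = |Installs - Clicks|  [with Installs=1, Clicks=4]  = 3
LTV = Budget*Revenue  [with Budget=-3, Revenue=3]  = -9

-9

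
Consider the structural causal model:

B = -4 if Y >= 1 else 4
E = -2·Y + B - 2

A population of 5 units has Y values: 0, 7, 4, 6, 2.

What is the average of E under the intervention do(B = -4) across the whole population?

-13.6

Under do(B=-4), B's equation is replaced by B=-4 for every unit. Per-unit E: -6, -20, -14, -18, -10. Mean = -13.6.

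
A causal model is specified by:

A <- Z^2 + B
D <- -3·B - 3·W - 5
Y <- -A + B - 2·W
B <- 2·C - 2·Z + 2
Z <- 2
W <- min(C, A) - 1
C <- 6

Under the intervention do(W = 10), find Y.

The intervention breaks the incoming arrows to W: W <- min(C, A) - 1 no longer applies, and W = 10.
B = 2·C - 2·Z + 2  [with C=6, Z=2]  = 10
A = Z^2 + B  [with Z=2, B=10]  = 14
Y = -A + B - 2·W  [with A=14, B=10, W=10]  = -24

-24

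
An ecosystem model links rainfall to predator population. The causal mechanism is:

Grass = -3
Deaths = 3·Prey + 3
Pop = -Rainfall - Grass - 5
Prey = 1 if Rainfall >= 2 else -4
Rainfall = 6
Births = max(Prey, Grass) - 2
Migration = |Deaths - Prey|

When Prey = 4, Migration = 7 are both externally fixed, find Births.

2

Setting Prey = 4, Migration = 7 by intervention discards those variables' equations.
Births = max(Prey, Grass) - 2  [with Prey=4, Grass=-3]  = 2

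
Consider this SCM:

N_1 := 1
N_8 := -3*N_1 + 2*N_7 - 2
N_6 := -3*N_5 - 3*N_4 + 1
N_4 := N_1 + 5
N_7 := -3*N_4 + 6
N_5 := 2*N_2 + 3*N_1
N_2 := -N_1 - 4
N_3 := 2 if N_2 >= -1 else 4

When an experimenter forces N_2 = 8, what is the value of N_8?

do(N_2=8) replaces the equation N_2 := -N_1 - 4 with the constant N_2 = 8.
Since N_8 is not a descendant of the intervened variable, it is unaffected.
N_4 = N_1 + 5  [with N_1=1]  = 6
N_7 = -3*N_4 + 6  [with N_4=6]  = -12
N_8 = -3*N_1 + 2*N_7 - 2  [with N_1=1, N_7=-12]  = -29

-29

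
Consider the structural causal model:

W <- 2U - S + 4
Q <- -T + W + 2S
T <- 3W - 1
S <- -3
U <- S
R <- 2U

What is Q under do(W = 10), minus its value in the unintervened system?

-18

do(W=10) replaces the equation W <- 2U - S + 4 with the constant W = 10.
T = 3W - 1  [with W=10]  = 29
Q = -T + W + 2S  [with T=29, W=10, S=-3]  = -25
Without intervention: U = S  [with S=-3]  = -3; W = 2U - S + 4  [with U=-3, S=-3]  = 1; T = 3W - 1  [with W=1]  = 2; Q = -T + W + 2S  [with T=2, W=1, S=-3]  = -7.
Change = -25 − (-7) = -18.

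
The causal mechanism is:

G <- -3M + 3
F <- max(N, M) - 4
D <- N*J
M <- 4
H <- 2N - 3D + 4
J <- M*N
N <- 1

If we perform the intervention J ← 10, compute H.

The intervention breaks the incoming arrows to J: J <- M*N no longer applies, and J = 10.
D = N*J  [with N=1, J=10]  = 10
H = 2N - 3D + 4  [with N=1, D=10]  = -24

-24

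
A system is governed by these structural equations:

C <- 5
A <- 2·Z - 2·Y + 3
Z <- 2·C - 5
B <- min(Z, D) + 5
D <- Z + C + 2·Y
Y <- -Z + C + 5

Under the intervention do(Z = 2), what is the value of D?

23

Under do(Z=2), the mechanism Z <- 2·C - 5 is discarded; Z is fixed at 2.
Y = -Z + C + 5  [with Z=2, C=5]  = 8
D = Z + C + 2·Y  [with Z=2, C=5, Y=8]  = 23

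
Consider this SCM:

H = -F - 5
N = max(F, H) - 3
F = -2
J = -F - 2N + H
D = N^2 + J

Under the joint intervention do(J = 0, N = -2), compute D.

4

The joint intervention fixes J = 0, N = -2, removing each variable's own equation.
D = N^2 + J  [with N=-2, J=0]  = 4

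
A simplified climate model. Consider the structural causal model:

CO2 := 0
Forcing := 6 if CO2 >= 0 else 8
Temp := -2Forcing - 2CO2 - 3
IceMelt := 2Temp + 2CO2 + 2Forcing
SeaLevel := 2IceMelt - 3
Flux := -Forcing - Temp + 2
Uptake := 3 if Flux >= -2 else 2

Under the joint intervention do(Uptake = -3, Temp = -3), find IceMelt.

The joint intervention fixes Uptake = -3, Temp = -3, removing each variable's own equation.
Forcing = 6 if CO2 >= 0 else 8  [with CO2=0]  = 6
IceMelt = 2Temp + 2CO2 + 2Forcing  [with Temp=-3, CO2=0, Forcing=6]  = 6

6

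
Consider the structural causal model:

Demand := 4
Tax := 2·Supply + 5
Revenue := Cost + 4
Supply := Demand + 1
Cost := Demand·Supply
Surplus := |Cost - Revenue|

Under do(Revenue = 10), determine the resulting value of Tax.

Intervening sets Revenue = 10 and removes its equation (Revenue := Cost + 4).
No directed path runs from Revenue to Tax, so Tax keeps its natural value.
Supply = Demand + 1  [with Demand=4]  = 5
Tax = 2·Supply + 5  [with Supply=5]  = 15

15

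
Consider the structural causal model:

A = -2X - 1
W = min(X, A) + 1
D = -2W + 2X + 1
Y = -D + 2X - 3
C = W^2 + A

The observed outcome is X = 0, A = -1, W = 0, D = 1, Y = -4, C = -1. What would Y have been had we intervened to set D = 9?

-12

Intervening sets D = 9 and removes its equation (D = -2W + 2X + 1).
Y = -D + 2X - 3  [with D=9, X=0]  = -12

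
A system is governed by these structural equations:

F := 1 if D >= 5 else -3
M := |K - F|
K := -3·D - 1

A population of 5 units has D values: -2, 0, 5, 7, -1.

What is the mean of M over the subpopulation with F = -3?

5

Observing F=-3 restricts to units where F's equation naturally yields -3: D ∈ {-2, 0, -1}. In that subpopulation M = 8, 2, 5, mean 5.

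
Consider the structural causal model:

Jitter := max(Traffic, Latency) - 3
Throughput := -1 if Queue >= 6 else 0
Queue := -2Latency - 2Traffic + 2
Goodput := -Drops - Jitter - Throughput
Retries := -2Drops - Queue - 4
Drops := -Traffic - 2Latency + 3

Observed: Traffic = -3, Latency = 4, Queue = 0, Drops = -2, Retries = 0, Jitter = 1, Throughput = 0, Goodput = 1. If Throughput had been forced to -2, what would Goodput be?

do(Throughput=-2) replaces the equation Throughput := -1 if Queue >= 6 else 0 with the constant Throughput = -2.
Drops = -Traffic - 2Latency + 3  [with Traffic=-3, Latency=4]  = -2
Jitter = max(Traffic, Latency) - 3  [with Traffic=-3, Latency=4]  = 1
Goodput = -Drops - Jitter - Throughput  [with Drops=-2, Jitter=1, Throughput=-2]  = 3

3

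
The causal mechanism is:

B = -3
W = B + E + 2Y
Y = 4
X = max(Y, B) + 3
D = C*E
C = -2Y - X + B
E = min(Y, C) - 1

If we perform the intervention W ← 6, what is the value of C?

do(W=6) replaces the equation W = B + E + 2Y with the constant W = 6.
No directed path runs from W to C, so C keeps its natural value.
X = max(Y, B) + 3  [with Y=4, B=-3]  = 7
C = -2Y - X + B  [with Y=4, X=7, B=-3]  = -18

-18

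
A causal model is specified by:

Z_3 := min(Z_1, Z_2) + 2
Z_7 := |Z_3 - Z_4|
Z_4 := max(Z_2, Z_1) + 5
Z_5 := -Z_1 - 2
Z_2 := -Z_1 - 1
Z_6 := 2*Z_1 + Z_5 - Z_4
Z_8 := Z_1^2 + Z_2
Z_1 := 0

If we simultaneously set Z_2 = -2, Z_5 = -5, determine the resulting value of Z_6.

-10

Setting Z_2 = -2, Z_5 = -5 by intervention discards those variables' equations.
Z_4 = max(Z_2, Z_1) + 5  [with Z_2=-2, Z_1=0]  = 5
Z_6 = 2*Z_1 + Z_5 - Z_4  [with Z_1=0, Z_5=-5, Z_4=5]  = -10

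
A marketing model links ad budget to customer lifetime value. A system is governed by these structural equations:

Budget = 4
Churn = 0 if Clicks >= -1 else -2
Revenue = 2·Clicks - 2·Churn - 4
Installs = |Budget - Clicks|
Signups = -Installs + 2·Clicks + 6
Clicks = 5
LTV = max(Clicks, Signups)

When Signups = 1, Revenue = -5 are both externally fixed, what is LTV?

Setting Signups = 1, Revenue = -5 by intervention discards those variables' equations.
LTV = max(Clicks, Signups)  [with Clicks=5, Signups=1]  = 5

5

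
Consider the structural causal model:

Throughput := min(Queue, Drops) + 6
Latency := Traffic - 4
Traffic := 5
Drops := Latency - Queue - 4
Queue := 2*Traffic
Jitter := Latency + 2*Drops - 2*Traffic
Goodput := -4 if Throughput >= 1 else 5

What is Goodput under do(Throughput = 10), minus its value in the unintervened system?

Intervening sets Throughput = 10 and removes its equation (Throughput := min(Queue, Drops) + 6).
Goodput = -4 if Throughput >= 1 else 5  [with Throughput=10]  = -4
Without intervention: Latency = Traffic - 4  [with Traffic=5]  = 1; Queue = 2*Traffic  [with Traffic=5]  = 10; Drops = Latency - Queue - 4  [with Latency=1, Queue=10]  = -13; Throughput = min(Queue, Drops) + 6  [with Queue=10, Drops=-13]  = -7; Goodput = -4 if Throughput >= 1 else 5  [with Throughput=-7]  = 5.
Change = -4 − 5 = -9.

-9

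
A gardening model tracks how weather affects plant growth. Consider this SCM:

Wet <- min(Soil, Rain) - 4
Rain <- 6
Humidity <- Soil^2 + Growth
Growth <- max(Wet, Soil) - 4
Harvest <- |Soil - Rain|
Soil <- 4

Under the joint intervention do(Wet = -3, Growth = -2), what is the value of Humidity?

14

Setting Wet = -3, Growth = -2 by intervention discards those variables' equations.
Humidity = Soil^2 + Growth  [with Soil=4, Growth=-2]  = 14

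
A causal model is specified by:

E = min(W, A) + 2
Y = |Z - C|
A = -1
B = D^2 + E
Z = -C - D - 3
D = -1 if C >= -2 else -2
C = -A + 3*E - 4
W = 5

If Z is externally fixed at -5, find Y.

5

Intervening sets Z = -5 and removes its equation (Z = -C - D - 3).
E = min(W, A) + 2  [with W=5, A=-1]  = 1
C = -A + 3*E - 4  [with A=-1, E=1]  = 0
Y = |Z - C|  [with Z=-5, C=0]  = 5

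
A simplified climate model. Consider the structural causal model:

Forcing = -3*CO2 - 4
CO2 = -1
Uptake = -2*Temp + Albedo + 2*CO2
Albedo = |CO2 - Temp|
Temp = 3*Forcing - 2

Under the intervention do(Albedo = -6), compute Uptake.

Intervening sets Albedo = -6 and removes its equation (Albedo = |CO2 - Temp|).
Forcing = -3*CO2 - 4  [with CO2=-1]  = -1
Temp = 3*Forcing - 2  [with Forcing=-1]  = -5
Uptake = -2*Temp + Albedo + 2*CO2  [with Temp=-5, Albedo=-6, CO2=-1]  = 2

2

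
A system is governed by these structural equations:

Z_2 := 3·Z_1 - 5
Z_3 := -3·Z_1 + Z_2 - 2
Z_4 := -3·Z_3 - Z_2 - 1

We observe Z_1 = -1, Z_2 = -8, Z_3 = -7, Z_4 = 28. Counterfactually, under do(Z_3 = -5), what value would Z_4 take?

The intervention breaks the incoming arrows to Z_3: Z_3 := -3·Z_1 + Z_2 - 2 no longer applies, and Z_3 = -5.
Z_2 = 3·Z_1 - 5  [with Z_1=-1]  = -8
Z_4 = -3·Z_3 - Z_2 - 1  [with Z_3=-5, Z_2=-8]  = 22

22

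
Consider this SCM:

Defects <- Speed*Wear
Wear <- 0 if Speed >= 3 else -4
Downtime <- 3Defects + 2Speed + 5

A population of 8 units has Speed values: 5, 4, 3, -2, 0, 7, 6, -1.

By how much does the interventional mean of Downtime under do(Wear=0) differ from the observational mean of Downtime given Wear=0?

do(Wear=0) breaks Wear's dependence on Speed. With Wear=0 fixed, Downtime across the units is 15, 13, 11, 1, 5, 19, 17, 3, mean 10.5.
Conditioning on Wear=0 selects the 5 unit(s) with Speed ∈ {5, 4, 3, 7, 6}. Their Downtime values: 15, 13, 11, 19, 17. Mean = 15.
Difference = 10.5 − 15 = -4.5.

-4.5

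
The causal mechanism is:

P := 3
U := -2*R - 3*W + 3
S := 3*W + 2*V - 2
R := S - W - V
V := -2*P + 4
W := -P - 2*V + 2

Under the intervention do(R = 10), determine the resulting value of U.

-26

The intervention breaks the incoming arrows to R: R := S - W - V no longer applies, and R = 10.
V = -2*P + 4  [with P=3]  = -2
W = -P - 2*V + 2  [with P=3, V=-2]  = 3
U = -2*R - 3*W + 3  [with R=10, W=3]  = -26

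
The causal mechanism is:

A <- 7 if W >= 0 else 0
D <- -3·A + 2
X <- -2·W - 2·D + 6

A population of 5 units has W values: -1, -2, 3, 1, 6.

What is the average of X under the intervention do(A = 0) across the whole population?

do(A=0) breaks A's dependence on W. With A=0 fixed, X across the units is 4, 6, -4, 0, -10, mean -0.8.

-0.8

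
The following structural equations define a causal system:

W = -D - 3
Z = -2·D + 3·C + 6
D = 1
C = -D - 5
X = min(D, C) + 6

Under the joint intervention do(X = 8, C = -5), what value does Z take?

The joint intervention fixes X = 8, C = -5, removing each variable's own equation.
Z = -2·D + 3·C + 6  [with D=1, C=-5]  = -11

-11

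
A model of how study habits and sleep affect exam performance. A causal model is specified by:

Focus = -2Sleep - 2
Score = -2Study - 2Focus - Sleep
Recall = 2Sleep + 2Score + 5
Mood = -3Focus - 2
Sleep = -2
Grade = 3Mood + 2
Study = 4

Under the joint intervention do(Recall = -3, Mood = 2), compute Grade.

Setting Recall = -3, Mood = 2 by intervention discards those variables' equations.
Grade = 3Mood + 2  [with Mood=2]  = 8

8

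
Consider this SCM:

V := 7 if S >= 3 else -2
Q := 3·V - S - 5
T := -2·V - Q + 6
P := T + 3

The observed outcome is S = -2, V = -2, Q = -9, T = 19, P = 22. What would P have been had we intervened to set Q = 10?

do(Q=10) replaces the equation Q := 3·V - S - 5 with the constant Q = 10.
V = 7 if S >= 3 else -2  [with S=-2]  = -2
T = -2·V - Q + 6  [with V=-2, Q=10]  = 0
P = T + 3  [with T=0]  = 3

3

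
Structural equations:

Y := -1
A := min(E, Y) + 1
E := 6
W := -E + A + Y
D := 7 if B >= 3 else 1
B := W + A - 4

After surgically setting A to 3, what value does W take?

The intervention breaks the incoming arrows to A: A := min(E, Y) + 1 no longer applies, and A = 3.
W = -E + A + Y  [with E=6, A=3, Y=-1]  = -4

-4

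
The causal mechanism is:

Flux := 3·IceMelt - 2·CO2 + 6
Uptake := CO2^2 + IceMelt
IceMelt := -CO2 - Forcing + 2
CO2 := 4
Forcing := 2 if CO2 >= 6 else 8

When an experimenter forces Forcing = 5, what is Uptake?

do(Forcing=5) replaces the equation Forcing := 2 if CO2 >= 6 else 8 with the constant Forcing = 5.
IceMelt = -CO2 - Forcing + 2  [with CO2=4, Forcing=5]  = -7
Uptake = CO2^2 + IceMelt  [with CO2=4, IceMelt=-7]  = 9

9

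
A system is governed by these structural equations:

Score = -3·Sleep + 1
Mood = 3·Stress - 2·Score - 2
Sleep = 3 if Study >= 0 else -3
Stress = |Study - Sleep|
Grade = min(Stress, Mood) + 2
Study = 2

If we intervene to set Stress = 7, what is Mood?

do(Stress=7) replaces the equation Stress = |Study - Sleep| with the constant Stress = 7.
Sleep = 3 if Study >= 0 else -3  [with Study=2]  = 3
Score = -3·Sleep + 1  [with Sleep=3]  = -8
Mood = 3·Stress - 2·Score - 2  [with Stress=7, Score=-8]  = 35

35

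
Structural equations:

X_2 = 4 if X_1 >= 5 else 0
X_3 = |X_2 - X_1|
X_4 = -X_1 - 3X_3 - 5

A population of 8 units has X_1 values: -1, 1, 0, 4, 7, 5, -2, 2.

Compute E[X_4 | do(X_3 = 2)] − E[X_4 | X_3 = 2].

Under do(X_3=2), X_3's equation is replaced by X_3=2 for every unit. Per-unit X_4: -10, -12, -11, -15, -18, -16, -9, -13. Mean = -13.
E[X_4|X_3=2] averages over only the 2 units with X_3=2 (X_1 = -2, 2): X_4 = -9, -13, mean -11.
Difference = -13 − (-11) = -2.

-2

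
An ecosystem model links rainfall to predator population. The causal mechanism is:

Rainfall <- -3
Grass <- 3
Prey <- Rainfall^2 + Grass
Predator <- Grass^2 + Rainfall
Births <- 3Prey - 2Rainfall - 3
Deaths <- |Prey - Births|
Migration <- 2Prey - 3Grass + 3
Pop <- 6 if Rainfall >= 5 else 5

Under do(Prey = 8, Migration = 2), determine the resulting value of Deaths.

Under do(Prey = 8, Migration = 2), each intervened variable's structural equation is replaced by its fixed value.
Births = 3Prey - 2Rainfall - 3  [with Prey=8, Rainfall=-3]  = 27
Deaths = |Prey - Births|  [with Prey=8, Births=27]  = 19

19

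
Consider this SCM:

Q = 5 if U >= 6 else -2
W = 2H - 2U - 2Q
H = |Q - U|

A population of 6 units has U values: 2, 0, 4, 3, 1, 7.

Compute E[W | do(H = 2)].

The intervention sets H=2 in all 6 units regardless of U. Recomputing W per unit gives 4, 8, 0, 2, 6, -20; average 0.

0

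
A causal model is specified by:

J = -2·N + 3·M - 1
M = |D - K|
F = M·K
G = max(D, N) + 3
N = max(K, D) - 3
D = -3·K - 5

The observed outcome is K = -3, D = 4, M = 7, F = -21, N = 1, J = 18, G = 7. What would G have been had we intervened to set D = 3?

Under do(D=3), the mechanism D = -3·K - 5 is discarded; D is fixed at 3.
N = max(K, D) - 3  [with K=-3, D=3]  = 0
G = max(D, N) + 3  [with D=3, N=0]  = 6

6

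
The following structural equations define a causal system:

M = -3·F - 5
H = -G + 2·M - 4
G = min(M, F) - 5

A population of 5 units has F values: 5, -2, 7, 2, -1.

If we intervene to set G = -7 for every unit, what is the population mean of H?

do(G=-7) breaks G's dependence on F. With G=-7 fixed, H across the units is -37, 5, -49, -19, -1, mean -20.2.

-20.2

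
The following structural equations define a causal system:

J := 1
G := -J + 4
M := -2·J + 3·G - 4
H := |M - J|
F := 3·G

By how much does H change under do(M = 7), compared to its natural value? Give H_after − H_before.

4

The intervention breaks the incoming arrows to M: M := -2·J + 3·G - 4 no longer applies, and M = 7.
H = |M - J|  [with M=7, J=1]  = 6
Without intervention: G = -J + 4  [with J=1]  = 3; M = -2·J + 3·G - 4  [with J=1, G=3]  = 3; H = |M - J|  [with M=3, J=1]  = 2.
Change = 6 − 2 = 4.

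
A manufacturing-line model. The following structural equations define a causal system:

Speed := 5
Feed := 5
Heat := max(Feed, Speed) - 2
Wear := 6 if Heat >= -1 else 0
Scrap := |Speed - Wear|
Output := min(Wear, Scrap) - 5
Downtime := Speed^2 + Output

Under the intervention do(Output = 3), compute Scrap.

do(Output=3) replaces the equation Output := min(Wear, Scrap) - 5 with the constant Output = 3.
Since Scrap is not a descendant of the intervened variable, it is unaffected.
Heat = max(Feed, Speed) - 2  [with Feed=5, Speed=5]  = 3
Wear = 6 if Heat >= -1 else 0  [with Heat=3]  = 6
Scrap = |Speed - Wear|  [with Speed=5, Wear=6]  = 1

1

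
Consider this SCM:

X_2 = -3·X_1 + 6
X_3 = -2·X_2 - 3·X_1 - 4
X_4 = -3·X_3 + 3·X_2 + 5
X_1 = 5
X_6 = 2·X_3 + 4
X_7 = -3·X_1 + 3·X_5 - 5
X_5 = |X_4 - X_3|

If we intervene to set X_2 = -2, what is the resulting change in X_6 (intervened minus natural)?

-28

Under do(X_2=-2), the mechanism X_2 = -3·X_1 + 6 is discarded; X_2 is fixed at -2.
X_3 = -2·X_2 - 3·X_1 - 4  [with X_2=-2, X_1=5]  = -15
X_6 = 2·X_3 + 4  [with X_3=-15]  = -26
Without intervention: X_2 = -3·X_1 + 6  [with X_1=5]  = -9; X_3 = -2·X_2 - 3·X_1 - 4  [with X_2=-9, X_1=5]  = -1; X_6 = 2·X_3 + 4  [with X_3=-1]  = 2.
Change = -26 − 2 = -28.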